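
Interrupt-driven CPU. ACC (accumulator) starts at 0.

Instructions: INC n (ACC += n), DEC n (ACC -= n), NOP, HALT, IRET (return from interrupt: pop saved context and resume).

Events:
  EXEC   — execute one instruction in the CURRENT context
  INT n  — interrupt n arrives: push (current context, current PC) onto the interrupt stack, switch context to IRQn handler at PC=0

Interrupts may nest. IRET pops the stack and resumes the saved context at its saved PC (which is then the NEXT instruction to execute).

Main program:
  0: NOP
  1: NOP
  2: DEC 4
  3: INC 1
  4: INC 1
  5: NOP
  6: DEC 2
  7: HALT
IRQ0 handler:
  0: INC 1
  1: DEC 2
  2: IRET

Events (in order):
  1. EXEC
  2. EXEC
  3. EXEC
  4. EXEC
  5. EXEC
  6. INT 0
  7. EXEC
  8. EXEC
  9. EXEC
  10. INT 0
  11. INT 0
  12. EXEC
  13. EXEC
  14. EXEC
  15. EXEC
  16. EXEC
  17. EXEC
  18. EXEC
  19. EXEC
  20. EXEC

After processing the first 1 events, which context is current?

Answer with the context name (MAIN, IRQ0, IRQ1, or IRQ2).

Event 1 (EXEC): [MAIN] PC=0: NOP

Answer: MAIN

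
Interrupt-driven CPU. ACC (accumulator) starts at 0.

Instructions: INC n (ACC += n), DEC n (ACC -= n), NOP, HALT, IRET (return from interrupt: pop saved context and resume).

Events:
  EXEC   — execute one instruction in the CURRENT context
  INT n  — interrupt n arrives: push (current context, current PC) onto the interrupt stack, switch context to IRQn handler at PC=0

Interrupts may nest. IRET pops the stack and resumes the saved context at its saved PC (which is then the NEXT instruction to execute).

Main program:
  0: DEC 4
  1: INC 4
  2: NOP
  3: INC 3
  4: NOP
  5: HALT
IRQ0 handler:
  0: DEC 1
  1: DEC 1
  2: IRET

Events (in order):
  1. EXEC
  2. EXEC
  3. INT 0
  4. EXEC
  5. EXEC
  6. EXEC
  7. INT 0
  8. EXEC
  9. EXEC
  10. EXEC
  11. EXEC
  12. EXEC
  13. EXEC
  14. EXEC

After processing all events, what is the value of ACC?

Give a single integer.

Answer: -1

Derivation:
Event 1 (EXEC): [MAIN] PC=0: DEC 4 -> ACC=-4
Event 2 (EXEC): [MAIN] PC=1: INC 4 -> ACC=0
Event 3 (INT 0): INT 0 arrives: push (MAIN, PC=2), enter IRQ0 at PC=0 (depth now 1)
Event 4 (EXEC): [IRQ0] PC=0: DEC 1 -> ACC=-1
Event 5 (EXEC): [IRQ0] PC=1: DEC 1 -> ACC=-2
Event 6 (EXEC): [IRQ0] PC=2: IRET -> resume MAIN at PC=2 (depth now 0)
Event 7 (INT 0): INT 0 arrives: push (MAIN, PC=2), enter IRQ0 at PC=0 (depth now 1)
Event 8 (EXEC): [IRQ0] PC=0: DEC 1 -> ACC=-3
Event 9 (EXEC): [IRQ0] PC=1: DEC 1 -> ACC=-4
Event 10 (EXEC): [IRQ0] PC=2: IRET -> resume MAIN at PC=2 (depth now 0)
Event 11 (EXEC): [MAIN] PC=2: NOP
Event 12 (EXEC): [MAIN] PC=3: INC 3 -> ACC=-1
Event 13 (EXEC): [MAIN] PC=4: NOP
Event 14 (EXEC): [MAIN] PC=5: HALT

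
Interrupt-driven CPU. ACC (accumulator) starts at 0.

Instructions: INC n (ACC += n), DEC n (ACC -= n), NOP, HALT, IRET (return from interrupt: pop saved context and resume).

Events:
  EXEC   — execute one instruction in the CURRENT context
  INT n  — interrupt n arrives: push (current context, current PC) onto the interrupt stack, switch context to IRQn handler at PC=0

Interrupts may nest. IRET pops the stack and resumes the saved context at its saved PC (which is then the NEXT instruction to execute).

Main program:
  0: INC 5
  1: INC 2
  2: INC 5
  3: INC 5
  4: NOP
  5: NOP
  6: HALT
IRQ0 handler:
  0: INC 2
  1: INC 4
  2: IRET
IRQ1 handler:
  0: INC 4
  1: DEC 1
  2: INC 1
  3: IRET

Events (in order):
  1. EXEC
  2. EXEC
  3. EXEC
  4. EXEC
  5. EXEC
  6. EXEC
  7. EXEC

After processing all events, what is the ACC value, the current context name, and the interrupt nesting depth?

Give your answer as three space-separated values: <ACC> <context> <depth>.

Event 1 (EXEC): [MAIN] PC=0: INC 5 -> ACC=5
Event 2 (EXEC): [MAIN] PC=1: INC 2 -> ACC=7
Event 3 (EXEC): [MAIN] PC=2: INC 5 -> ACC=12
Event 4 (EXEC): [MAIN] PC=3: INC 5 -> ACC=17
Event 5 (EXEC): [MAIN] PC=4: NOP
Event 6 (EXEC): [MAIN] PC=5: NOP
Event 7 (EXEC): [MAIN] PC=6: HALT

Answer: 17 MAIN 0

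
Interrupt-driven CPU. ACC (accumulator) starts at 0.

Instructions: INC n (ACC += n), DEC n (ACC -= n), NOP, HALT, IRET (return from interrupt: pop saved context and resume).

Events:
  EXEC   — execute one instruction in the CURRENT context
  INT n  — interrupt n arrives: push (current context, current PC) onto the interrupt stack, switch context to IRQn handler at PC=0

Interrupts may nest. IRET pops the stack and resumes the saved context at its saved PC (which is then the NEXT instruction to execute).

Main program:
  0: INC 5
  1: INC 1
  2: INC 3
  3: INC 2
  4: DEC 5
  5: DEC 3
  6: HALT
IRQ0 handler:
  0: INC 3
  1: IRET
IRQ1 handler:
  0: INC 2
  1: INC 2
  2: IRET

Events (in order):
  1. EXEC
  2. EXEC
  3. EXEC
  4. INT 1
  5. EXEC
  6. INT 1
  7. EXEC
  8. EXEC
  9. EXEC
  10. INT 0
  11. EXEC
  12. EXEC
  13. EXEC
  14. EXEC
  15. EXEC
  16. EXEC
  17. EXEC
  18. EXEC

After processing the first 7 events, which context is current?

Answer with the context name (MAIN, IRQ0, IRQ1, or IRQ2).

Answer: IRQ1

Derivation:
Event 1 (EXEC): [MAIN] PC=0: INC 5 -> ACC=5
Event 2 (EXEC): [MAIN] PC=1: INC 1 -> ACC=6
Event 3 (EXEC): [MAIN] PC=2: INC 3 -> ACC=9
Event 4 (INT 1): INT 1 arrives: push (MAIN, PC=3), enter IRQ1 at PC=0 (depth now 1)
Event 5 (EXEC): [IRQ1] PC=0: INC 2 -> ACC=11
Event 6 (INT 1): INT 1 arrives: push (IRQ1, PC=1), enter IRQ1 at PC=0 (depth now 2)
Event 7 (EXEC): [IRQ1] PC=0: INC 2 -> ACC=13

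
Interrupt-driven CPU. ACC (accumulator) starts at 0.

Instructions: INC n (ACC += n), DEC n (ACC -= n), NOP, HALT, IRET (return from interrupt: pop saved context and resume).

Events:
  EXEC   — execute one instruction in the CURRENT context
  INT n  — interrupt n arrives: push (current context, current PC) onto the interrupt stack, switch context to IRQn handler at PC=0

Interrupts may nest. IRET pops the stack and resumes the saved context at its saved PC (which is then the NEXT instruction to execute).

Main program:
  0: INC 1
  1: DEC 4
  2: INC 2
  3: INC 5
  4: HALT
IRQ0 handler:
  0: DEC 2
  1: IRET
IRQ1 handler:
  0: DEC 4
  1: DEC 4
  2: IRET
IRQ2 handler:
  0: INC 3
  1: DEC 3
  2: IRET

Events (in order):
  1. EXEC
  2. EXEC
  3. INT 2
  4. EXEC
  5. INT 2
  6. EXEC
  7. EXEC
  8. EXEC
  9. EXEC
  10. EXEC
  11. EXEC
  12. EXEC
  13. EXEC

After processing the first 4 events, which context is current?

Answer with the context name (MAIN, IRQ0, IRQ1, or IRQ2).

Event 1 (EXEC): [MAIN] PC=0: INC 1 -> ACC=1
Event 2 (EXEC): [MAIN] PC=1: DEC 4 -> ACC=-3
Event 3 (INT 2): INT 2 arrives: push (MAIN, PC=2), enter IRQ2 at PC=0 (depth now 1)
Event 4 (EXEC): [IRQ2] PC=0: INC 3 -> ACC=0

Answer: IRQ2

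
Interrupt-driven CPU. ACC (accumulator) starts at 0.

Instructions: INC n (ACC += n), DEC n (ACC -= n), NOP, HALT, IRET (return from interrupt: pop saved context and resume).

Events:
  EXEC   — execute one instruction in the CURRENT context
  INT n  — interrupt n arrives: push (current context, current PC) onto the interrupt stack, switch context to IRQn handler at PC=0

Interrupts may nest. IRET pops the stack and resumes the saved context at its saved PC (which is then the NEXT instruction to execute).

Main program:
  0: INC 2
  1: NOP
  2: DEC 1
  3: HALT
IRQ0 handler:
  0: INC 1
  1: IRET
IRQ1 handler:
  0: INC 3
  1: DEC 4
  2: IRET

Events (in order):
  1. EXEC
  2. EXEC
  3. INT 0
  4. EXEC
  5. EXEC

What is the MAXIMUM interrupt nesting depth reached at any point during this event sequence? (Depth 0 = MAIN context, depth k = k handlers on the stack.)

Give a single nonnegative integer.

Event 1 (EXEC): [MAIN] PC=0: INC 2 -> ACC=2 [depth=0]
Event 2 (EXEC): [MAIN] PC=1: NOP [depth=0]
Event 3 (INT 0): INT 0 arrives: push (MAIN, PC=2), enter IRQ0 at PC=0 (depth now 1) [depth=1]
Event 4 (EXEC): [IRQ0] PC=0: INC 1 -> ACC=3 [depth=1]
Event 5 (EXEC): [IRQ0] PC=1: IRET -> resume MAIN at PC=2 (depth now 0) [depth=0]
Max depth observed: 1

Answer: 1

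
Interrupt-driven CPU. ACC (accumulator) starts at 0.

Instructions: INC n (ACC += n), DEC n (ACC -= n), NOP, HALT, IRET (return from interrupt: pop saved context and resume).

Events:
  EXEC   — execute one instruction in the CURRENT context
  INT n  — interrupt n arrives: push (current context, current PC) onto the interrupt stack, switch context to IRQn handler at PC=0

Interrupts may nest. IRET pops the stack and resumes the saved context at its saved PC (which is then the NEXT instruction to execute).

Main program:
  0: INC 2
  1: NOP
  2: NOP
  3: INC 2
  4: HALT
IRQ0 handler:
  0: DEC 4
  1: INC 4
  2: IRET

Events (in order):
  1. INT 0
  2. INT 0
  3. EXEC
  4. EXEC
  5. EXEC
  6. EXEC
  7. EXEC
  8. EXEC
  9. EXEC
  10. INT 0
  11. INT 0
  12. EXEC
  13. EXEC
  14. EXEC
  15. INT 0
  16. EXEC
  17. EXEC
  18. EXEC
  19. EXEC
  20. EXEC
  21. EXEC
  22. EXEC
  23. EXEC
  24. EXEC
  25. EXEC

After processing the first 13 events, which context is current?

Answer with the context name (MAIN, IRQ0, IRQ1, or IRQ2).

Answer: IRQ0

Derivation:
Event 1 (INT 0): INT 0 arrives: push (MAIN, PC=0), enter IRQ0 at PC=0 (depth now 1)
Event 2 (INT 0): INT 0 arrives: push (IRQ0, PC=0), enter IRQ0 at PC=0 (depth now 2)
Event 3 (EXEC): [IRQ0] PC=0: DEC 4 -> ACC=-4
Event 4 (EXEC): [IRQ0] PC=1: INC 4 -> ACC=0
Event 5 (EXEC): [IRQ0] PC=2: IRET -> resume IRQ0 at PC=0 (depth now 1)
Event 6 (EXEC): [IRQ0] PC=0: DEC 4 -> ACC=-4
Event 7 (EXEC): [IRQ0] PC=1: INC 4 -> ACC=0
Event 8 (EXEC): [IRQ0] PC=2: IRET -> resume MAIN at PC=0 (depth now 0)
Event 9 (EXEC): [MAIN] PC=0: INC 2 -> ACC=2
Event 10 (INT 0): INT 0 arrives: push (MAIN, PC=1), enter IRQ0 at PC=0 (depth now 1)
Event 11 (INT 0): INT 0 arrives: push (IRQ0, PC=0), enter IRQ0 at PC=0 (depth now 2)
Event 12 (EXEC): [IRQ0] PC=0: DEC 4 -> ACC=-2
Event 13 (EXEC): [IRQ0] PC=1: INC 4 -> ACC=2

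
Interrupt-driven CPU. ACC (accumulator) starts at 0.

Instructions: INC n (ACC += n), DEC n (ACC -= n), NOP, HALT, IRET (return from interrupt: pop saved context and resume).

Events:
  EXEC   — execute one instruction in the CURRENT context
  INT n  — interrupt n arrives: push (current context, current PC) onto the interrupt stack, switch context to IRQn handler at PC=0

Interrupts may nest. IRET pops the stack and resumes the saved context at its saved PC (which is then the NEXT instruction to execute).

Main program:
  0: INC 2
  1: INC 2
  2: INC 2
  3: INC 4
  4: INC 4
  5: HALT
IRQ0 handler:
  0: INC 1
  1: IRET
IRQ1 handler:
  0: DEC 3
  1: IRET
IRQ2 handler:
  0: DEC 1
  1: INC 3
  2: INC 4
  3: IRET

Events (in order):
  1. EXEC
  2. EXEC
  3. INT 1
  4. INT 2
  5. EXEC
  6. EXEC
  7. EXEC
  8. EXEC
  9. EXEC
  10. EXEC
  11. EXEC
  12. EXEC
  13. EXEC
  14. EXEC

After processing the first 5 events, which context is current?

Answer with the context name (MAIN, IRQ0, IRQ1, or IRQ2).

Event 1 (EXEC): [MAIN] PC=0: INC 2 -> ACC=2
Event 2 (EXEC): [MAIN] PC=1: INC 2 -> ACC=4
Event 3 (INT 1): INT 1 arrives: push (MAIN, PC=2), enter IRQ1 at PC=0 (depth now 1)
Event 4 (INT 2): INT 2 arrives: push (IRQ1, PC=0), enter IRQ2 at PC=0 (depth now 2)
Event 5 (EXEC): [IRQ2] PC=0: DEC 1 -> ACC=3

Answer: IRQ2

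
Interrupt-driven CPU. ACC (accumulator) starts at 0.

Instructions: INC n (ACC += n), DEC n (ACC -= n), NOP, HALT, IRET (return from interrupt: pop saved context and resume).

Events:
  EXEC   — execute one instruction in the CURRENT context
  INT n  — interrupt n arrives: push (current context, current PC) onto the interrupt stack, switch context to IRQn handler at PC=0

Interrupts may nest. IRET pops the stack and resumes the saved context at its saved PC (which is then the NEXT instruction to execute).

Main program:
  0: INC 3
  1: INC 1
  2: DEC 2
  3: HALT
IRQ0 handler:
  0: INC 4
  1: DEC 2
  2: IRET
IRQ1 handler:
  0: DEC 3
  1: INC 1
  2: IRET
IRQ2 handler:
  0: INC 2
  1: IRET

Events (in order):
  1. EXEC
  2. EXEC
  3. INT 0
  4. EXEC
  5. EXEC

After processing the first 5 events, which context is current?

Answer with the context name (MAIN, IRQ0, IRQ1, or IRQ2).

Event 1 (EXEC): [MAIN] PC=0: INC 3 -> ACC=3
Event 2 (EXEC): [MAIN] PC=1: INC 1 -> ACC=4
Event 3 (INT 0): INT 0 arrives: push (MAIN, PC=2), enter IRQ0 at PC=0 (depth now 1)
Event 4 (EXEC): [IRQ0] PC=0: INC 4 -> ACC=8
Event 5 (EXEC): [IRQ0] PC=1: DEC 2 -> ACC=6

Answer: IRQ0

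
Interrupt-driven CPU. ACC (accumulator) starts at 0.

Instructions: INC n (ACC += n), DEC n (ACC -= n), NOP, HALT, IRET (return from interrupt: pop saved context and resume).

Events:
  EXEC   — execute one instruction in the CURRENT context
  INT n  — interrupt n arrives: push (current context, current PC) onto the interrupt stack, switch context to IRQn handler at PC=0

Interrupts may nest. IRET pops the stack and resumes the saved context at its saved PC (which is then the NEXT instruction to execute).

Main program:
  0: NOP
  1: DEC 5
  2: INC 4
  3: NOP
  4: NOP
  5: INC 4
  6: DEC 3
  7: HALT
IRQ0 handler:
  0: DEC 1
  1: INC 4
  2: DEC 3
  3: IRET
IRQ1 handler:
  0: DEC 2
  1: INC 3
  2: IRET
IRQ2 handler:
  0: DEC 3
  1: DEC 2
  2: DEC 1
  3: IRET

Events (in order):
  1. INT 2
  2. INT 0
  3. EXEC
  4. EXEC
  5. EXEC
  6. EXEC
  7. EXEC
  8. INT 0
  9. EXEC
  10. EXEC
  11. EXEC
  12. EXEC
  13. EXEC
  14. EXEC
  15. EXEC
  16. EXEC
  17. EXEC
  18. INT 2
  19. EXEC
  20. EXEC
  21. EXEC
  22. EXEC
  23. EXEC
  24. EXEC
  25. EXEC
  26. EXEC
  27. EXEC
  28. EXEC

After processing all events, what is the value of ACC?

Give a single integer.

Answer: -12

Derivation:
Event 1 (INT 2): INT 2 arrives: push (MAIN, PC=0), enter IRQ2 at PC=0 (depth now 1)
Event 2 (INT 0): INT 0 arrives: push (IRQ2, PC=0), enter IRQ0 at PC=0 (depth now 2)
Event 3 (EXEC): [IRQ0] PC=0: DEC 1 -> ACC=-1
Event 4 (EXEC): [IRQ0] PC=1: INC 4 -> ACC=3
Event 5 (EXEC): [IRQ0] PC=2: DEC 3 -> ACC=0
Event 6 (EXEC): [IRQ0] PC=3: IRET -> resume IRQ2 at PC=0 (depth now 1)
Event 7 (EXEC): [IRQ2] PC=0: DEC 3 -> ACC=-3
Event 8 (INT 0): INT 0 arrives: push (IRQ2, PC=1), enter IRQ0 at PC=0 (depth now 2)
Event 9 (EXEC): [IRQ0] PC=0: DEC 1 -> ACC=-4
Event 10 (EXEC): [IRQ0] PC=1: INC 4 -> ACC=0
Event 11 (EXEC): [IRQ0] PC=2: DEC 3 -> ACC=-3
Event 12 (EXEC): [IRQ0] PC=3: IRET -> resume IRQ2 at PC=1 (depth now 1)
Event 13 (EXEC): [IRQ2] PC=1: DEC 2 -> ACC=-5
Event 14 (EXEC): [IRQ2] PC=2: DEC 1 -> ACC=-6
Event 15 (EXEC): [IRQ2] PC=3: IRET -> resume MAIN at PC=0 (depth now 0)
Event 16 (EXEC): [MAIN] PC=0: NOP
Event 17 (EXEC): [MAIN] PC=1: DEC 5 -> ACC=-11
Event 18 (INT 2): INT 2 arrives: push (MAIN, PC=2), enter IRQ2 at PC=0 (depth now 1)
Event 19 (EXEC): [IRQ2] PC=0: DEC 3 -> ACC=-14
Event 20 (EXEC): [IRQ2] PC=1: DEC 2 -> ACC=-16
Event 21 (EXEC): [IRQ2] PC=2: DEC 1 -> ACC=-17
Event 22 (EXEC): [IRQ2] PC=3: IRET -> resume MAIN at PC=2 (depth now 0)
Event 23 (EXEC): [MAIN] PC=2: INC 4 -> ACC=-13
Event 24 (EXEC): [MAIN] PC=3: NOP
Event 25 (EXEC): [MAIN] PC=4: NOP
Event 26 (EXEC): [MAIN] PC=5: INC 4 -> ACC=-9
Event 27 (EXEC): [MAIN] PC=6: DEC 3 -> ACC=-12
Event 28 (EXEC): [MAIN] PC=7: HALT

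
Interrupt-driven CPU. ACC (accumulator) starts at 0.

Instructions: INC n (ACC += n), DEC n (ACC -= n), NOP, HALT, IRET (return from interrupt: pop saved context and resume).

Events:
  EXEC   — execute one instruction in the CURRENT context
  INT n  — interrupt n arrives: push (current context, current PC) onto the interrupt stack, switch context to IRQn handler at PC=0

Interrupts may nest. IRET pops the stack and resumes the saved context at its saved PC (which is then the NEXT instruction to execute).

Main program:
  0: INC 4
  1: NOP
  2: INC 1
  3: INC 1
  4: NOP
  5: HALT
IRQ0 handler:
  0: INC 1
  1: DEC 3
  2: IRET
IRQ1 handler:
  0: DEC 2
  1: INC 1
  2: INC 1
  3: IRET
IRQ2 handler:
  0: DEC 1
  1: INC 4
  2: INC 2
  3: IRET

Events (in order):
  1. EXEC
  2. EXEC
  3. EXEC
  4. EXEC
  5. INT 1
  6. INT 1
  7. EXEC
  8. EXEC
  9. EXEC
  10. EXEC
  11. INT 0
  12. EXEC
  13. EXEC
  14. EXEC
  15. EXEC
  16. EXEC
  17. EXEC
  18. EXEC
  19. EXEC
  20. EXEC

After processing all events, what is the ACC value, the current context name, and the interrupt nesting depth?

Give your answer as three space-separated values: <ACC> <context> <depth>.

Event 1 (EXEC): [MAIN] PC=0: INC 4 -> ACC=4
Event 2 (EXEC): [MAIN] PC=1: NOP
Event 3 (EXEC): [MAIN] PC=2: INC 1 -> ACC=5
Event 4 (EXEC): [MAIN] PC=3: INC 1 -> ACC=6
Event 5 (INT 1): INT 1 arrives: push (MAIN, PC=4), enter IRQ1 at PC=0 (depth now 1)
Event 6 (INT 1): INT 1 arrives: push (IRQ1, PC=0), enter IRQ1 at PC=0 (depth now 2)
Event 7 (EXEC): [IRQ1] PC=0: DEC 2 -> ACC=4
Event 8 (EXEC): [IRQ1] PC=1: INC 1 -> ACC=5
Event 9 (EXEC): [IRQ1] PC=2: INC 1 -> ACC=6
Event 10 (EXEC): [IRQ1] PC=3: IRET -> resume IRQ1 at PC=0 (depth now 1)
Event 11 (INT 0): INT 0 arrives: push (IRQ1, PC=0), enter IRQ0 at PC=0 (depth now 2)
Event 12 (EXEC): [IRQ0] PC=0: INC 1 -> ACC=7
Event 13 (EXEC): [IRQ0] PC=1: DEC 3 -> ACC=4
Event 14 (EXEC): [IRQ0] PC=2: IRET -> resume IRQ1 at PC=0 (depth now 1)
Event 15 (EXEC): [IRQ1] PC=0: DEC 2 -> ACC=2
Event 16 (EXEC): [IRQ1] PC=1: INC 1 -> ACC=3
Event 17 (EXEC): [IRQ1] PC=2: INC 1 -> ACC=4
Event 18 (EXEC): [IRQ1] PC=3: IRET -> resume MAIN at PC=4 (depth now 0)
Event 19 (EXEC): [MAIN] PC=4: NOP
Event 20 (EXEC): [MAIN] PC=5: HALT

Answer: 4 MAIN 0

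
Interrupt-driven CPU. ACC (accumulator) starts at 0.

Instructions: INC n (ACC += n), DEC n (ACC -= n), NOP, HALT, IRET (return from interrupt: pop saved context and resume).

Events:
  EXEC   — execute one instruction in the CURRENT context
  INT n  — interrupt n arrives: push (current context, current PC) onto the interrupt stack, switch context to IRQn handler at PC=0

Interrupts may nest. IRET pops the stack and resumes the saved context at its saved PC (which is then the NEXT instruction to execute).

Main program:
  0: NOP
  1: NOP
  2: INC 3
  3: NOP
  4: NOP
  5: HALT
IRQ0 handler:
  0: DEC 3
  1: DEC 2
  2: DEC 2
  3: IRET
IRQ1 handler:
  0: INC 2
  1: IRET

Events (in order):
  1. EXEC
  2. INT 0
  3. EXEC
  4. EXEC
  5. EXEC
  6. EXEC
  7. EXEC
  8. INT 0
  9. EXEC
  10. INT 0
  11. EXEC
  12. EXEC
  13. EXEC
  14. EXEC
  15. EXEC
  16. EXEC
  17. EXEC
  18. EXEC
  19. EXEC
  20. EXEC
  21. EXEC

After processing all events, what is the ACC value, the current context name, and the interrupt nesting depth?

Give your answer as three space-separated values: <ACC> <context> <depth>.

Event 1 (EXEC): [MAIN] PC=0: NOP
Event 2 (INT 0): INT 0 arrives: push (MAIN, PC=1), enter IRQ0 at PC=0 (depth now 1)
Event 3 (EXEC): [IRQ0] PC=0: DEC 3 -> ACC=-3
Event 4 (EXEC): [IRQ0] PC=1: DEC 2 -> ACC=-5
Event 5 (EXEC): [IRQ0] PC=2: DEC 2 -> ACC=-7
Event 6 (EXEC): [IRQ0] PC=3: IRET -> resume MAIN at PC=1 (depth now 0)
Event 7 (EXEC): [MAIN] PC=1: NOP
Event 8 (INT 0): INT 0 arrives: push (MAIN, PC=2), enter IRQ0 at PC=0 (depth now 1)
Event 9 (EXEC): [IRQ0] PC=0: DEC 3 -> ACC=-10
Event 10 (INT 0): INT 0 arrives: push (IRQ0, PC=1), enter IRQ0 at PC=0 (depth now 2)
Event 11 (EXEC): [IRQ0] PC=0: DEC 3 -> ACC=-13
Event 12 (EXEC): [IRQ0] PC=1: DEC 2 -> ACC=-15
Event 13 (EXEC): [IRQ0] PC=2: DEC 2 -> ACC=-17
Event 14 (EXEC): [IRQ0] PC=3: IRET -> resume IRQ0 at PC=1 (depth now 1)
Event 15 (EXEC): [IRQ0] PC=1: DEC 2 -> ACC=-19
Event 16 (EXEC): [IRQ0] PC=2: DEC 2 -> ACC=-21
Event 17 (EXEC): [IRQ0] PC=3: IRET -> resume MAIN at PC=2 (depth now 0)
Event 18 (EXEC): [MAIN] PC=2: INC 3 -> ACC=-18
Event 19 (EXEC): [MAIN] PC=3: NOP
Event 20 (EXEC): [MAIN] PC=4: NOP
Event 21 (EXEC): [MAIN] PC=5: HALT

Answer: -18 MAIN 0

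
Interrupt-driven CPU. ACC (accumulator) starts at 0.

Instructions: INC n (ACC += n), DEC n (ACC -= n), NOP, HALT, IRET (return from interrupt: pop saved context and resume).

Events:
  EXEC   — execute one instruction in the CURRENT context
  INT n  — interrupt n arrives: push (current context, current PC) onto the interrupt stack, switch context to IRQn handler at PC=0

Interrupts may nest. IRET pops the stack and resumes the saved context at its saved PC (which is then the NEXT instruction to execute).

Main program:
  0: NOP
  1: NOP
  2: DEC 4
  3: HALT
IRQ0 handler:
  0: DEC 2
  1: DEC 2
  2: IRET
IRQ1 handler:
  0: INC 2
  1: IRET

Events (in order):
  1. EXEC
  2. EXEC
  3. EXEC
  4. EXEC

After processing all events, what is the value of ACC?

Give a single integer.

Event 1 (EXEC): [MAIN] PC=0: NOP
Event 2 (EXEC): [MAIN] PC=1: NOP
Event 3 (EXEC): [MAIN] PC=2: DEC 4 -> ACC=-4
Event 4 (EXEC): [MAIN] PC=3: HALT

Answer: -4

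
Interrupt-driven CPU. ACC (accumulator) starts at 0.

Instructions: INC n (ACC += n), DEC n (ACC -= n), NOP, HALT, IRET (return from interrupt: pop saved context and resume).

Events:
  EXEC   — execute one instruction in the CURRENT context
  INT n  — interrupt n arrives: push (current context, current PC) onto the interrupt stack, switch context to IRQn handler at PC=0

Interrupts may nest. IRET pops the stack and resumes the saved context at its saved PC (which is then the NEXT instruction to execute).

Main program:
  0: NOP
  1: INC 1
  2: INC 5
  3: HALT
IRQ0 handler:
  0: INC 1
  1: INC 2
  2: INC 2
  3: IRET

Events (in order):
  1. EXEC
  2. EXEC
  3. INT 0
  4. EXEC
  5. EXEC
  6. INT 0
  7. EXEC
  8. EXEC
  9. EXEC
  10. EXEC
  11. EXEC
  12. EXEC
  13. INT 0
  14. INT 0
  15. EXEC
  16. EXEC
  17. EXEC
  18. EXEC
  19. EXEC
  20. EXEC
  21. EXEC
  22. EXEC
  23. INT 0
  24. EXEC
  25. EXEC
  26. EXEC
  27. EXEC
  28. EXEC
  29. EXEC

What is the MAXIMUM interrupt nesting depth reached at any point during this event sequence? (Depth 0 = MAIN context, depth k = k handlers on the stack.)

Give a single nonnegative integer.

Answer: 2

Derivation:
Event 1 (EXEC): [MAIN] PC=0: NOP [depth=0]
Event 2 (EXEC): [MAIN] PC=1: INC 1 -> ACC=1 [depth=0]
Event 3 (INT 0): INT 0 arrives: push (MAIN, PC=2), enter IRQ0 at PC=0 (depth now 1) [depth=1]
Event 4 (EXEC): [IRQ0] PC=0: INC 1 -> ACC=2 [depth=1]
Event 5 (EXEC): [IRQ0] PC=1: INC 2 -> ACC=4 [depth=1]
Event 6 (INT 0): INT 0 arrives: push (IRQ0, PC=2), enter IRQ0 at PC=0 (depth now 2) [depth=2]
Event 7 (EXEC): [IRQ0] PC=0: INC 1 -> ACC=5 [depth=2]
Event 8 (EXEC): [IRQ0] PC=1: INC 2 -> ACC=7 [depth=2]
Event 9 (EXEC): [IRQ0] PC=2: INC 2 -> ACC=9 [depth=2]
Event 10 (EXEC): [IRQ0] PC=3: IRET -> resume IRQ0 at PC=2 (depth now 1) [depth=1]
Event 11 (EXEC): [IRQ0] PC=2: INC 2 -> ACC=11 [depth=1]
Event 12 (EXEC): [IRQ0] PC=3: IRET -> resume MAIN at PC=2 (depth now 0) [depth=0]
Event 13 (INT 0): INT 0 arrives: push (MAIN, PC=2), enter IRQ0 at PC=0 (depth now 1) [depth=1]
Event 14 (INT 0): INT 0 arrives: push (IRQ0, PC=0), enter IRQ0 at PC=0 (depth now 2) [depth=2]
Event 15 (EXEC): [IRQ0] PC=0: INC 1 -> ACC=12 [depth=2]
Event 16 (EXEC): [IRQ0] PC=1: INC 2 -> ACC=14 [depth=2]
Event 17 (EXEC): [IRQ0] PC=2: INC 2 -> ACC=16 [depth=2]
Event 18 (EXEC): [IRQ0] PC=3: IRET -> resume IRQ0 at PC=0 (depth now 1) [depth=1]
Event 19 (EXEC): [IRQ0] PC=0: INC 1 -> ACC=17 [depth=1]
Event 20 (EXEC): [IRQ0] PC=1: INC 2 -> ACC=19 [depth=1]
Event 21 (EXEC): [IRQ0] PC=2: INC 2 -> ACC=21 [depth=1]
Event 22 (EXEC): [IRQ0] PC=3: IRET -> resume MAIN at PC=2 (depth now 0) [depth=0]
Event 23 (INT 0): INT 0 arrives: push (MAIN, PC=2), enter IRQ0 at PC=0 (depth now 1) [depth=1]
Event 24 (EXEC): [IRQ0] PC=0: INC 1 -> ACC=22 [depth=1]
Event 25 (EXEC): [IRQ0] PC=1: INC 2 -> ACC=24 [depth=1]
Event 26 (EXEC): [IRQ0] PC=2: INC 2 -> ACC=26 [depth=1]
Event 27 (EXEC): [IRQ0] PC=3: IRET -> resume MAIN at PC=2 (depth now 0) [depth=0]
Event 28 (EXEC): [MAIN] PC=2: INC 5 -> ACC=31 [depth=0]
Event 29 (EXEC): [MAIN] PC=3: HALT [depth=0]
Max depth observed: 2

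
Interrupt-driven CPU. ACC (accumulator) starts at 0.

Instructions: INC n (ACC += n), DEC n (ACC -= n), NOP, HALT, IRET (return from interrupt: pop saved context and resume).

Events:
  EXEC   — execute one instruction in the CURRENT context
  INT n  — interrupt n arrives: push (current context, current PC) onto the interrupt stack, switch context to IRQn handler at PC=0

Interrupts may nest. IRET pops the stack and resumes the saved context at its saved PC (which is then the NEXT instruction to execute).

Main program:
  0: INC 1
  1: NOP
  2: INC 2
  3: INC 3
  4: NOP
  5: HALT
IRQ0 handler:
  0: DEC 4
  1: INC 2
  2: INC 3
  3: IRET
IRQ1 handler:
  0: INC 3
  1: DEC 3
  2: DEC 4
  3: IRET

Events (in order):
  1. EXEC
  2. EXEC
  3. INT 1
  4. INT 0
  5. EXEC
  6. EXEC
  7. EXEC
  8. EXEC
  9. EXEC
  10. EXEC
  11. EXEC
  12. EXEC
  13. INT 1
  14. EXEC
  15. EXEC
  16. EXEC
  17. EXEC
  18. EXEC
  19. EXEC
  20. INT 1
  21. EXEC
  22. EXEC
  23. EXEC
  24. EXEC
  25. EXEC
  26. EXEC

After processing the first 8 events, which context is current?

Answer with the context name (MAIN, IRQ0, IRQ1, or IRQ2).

Answer: IRQ1

Derivation:
Event 1 (EXEC): [MAIN] PC=0: INC 1 -> ACC=1
Event 2 (EXEC): [MAIN] PC=1: NOP
Event 3 (INT 1): INT 1 arrives: push (MAIN, PC=2), enter IRQ1 at PC=0 (depth now 1)
Event 4 (INT 0): INT 0 arrives: push (IRQ1, PC=0), enter IRQ0 at PC=0 (depth now 2)
Event 5 (EXEC): [IRQ0] PC=0: DEC 4 -> ACC=-3
Event 6 (EXEC): [IRQ0] PC=1: INC 2 -> ACC=-1
Event 7 (EXEC): [IRQ0] PC=2: INC 3 -> ACC=2
Event 8 (EXEC): [IRQ0] PC=3: IRET -> resume IRQ1 at PC=0 (depth now 1)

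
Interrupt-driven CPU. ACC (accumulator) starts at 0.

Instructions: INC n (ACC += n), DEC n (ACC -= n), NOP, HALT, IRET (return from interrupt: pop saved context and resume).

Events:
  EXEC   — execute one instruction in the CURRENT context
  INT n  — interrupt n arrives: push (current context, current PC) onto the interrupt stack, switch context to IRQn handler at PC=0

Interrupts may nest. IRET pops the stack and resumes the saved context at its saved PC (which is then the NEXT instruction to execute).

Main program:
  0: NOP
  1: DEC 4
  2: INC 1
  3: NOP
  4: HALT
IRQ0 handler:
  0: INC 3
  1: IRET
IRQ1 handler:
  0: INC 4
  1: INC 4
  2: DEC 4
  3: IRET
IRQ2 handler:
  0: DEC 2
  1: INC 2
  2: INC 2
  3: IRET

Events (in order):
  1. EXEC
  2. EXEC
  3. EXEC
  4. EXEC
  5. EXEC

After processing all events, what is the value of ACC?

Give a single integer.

Answer: -3

Derivation:
Event 1 (EXEC): [MAIN] PC=0: NOP
Event 2 (EXEC): [MAIN] PC=1: DEC 4 -> ACC=-4
Event 3 (EXEC): [MAIN] PC=2: INC 1 -> ACC=-3
Event 4 (EXEC): [MAIN] PC=3: NOP
Event 5 (EXEC): [MAIN] PC=4: HALT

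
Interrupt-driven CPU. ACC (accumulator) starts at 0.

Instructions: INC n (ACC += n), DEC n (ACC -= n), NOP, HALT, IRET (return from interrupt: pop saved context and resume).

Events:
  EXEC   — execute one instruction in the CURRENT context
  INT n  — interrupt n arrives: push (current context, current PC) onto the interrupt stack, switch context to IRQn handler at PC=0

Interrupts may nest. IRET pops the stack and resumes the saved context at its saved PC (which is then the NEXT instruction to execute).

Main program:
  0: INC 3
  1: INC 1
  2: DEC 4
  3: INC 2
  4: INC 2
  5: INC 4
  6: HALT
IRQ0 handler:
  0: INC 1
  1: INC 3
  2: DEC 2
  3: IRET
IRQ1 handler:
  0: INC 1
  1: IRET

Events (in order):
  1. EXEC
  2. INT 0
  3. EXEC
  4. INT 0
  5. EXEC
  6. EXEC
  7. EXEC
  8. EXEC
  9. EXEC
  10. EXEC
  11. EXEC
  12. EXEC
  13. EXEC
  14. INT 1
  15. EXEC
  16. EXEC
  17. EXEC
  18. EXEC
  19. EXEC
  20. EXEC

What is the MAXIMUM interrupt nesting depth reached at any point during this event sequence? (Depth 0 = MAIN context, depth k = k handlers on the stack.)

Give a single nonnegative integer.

Event 1 (EXEC): [MAIN] PC=0: INC 3 -> ACC=3 [depth=0]
Event 2 (INT 0): INT 0 arrives: push (MAIN, PC=1), enter IRQ0 at PC=0 (depth now 1) [depth=1]
Event 3 (EXEC): [IRQ0] PC=0: INC 1 -> ACC=4 [depth=1]
Event 4 (INT 0): INT 0 arrives: push (IRQ0, PC=1), enter IRQ0 at PC=0 (depth now 2) [depth=2]
Event 5 (EXEC): [IRQ0] PC=0: INC 1 -> ACC=5 [depth=2]
Event 6 (EXEC): [IRQ0] PC=1: INC 3 -> ACC=8 [depth=2]
Event 7 (EXEC): [IRQ0] PC=2: DEC 2 -> ACC=6 [depth=2]
Event 8 (EXEC): [IRQ0] PC=3: IRET -> resume IRQ0 at PC=1 (depth now 1) [depth=1]
Event 9 (EXEC): [IRQ0] PC=1: INC 3 -> ACC=9 [depth=1]
Event 10 (EXEC): [IRQ0] PC=2: DEC 2 -> ACC=7 [depth=1]
Event 11 (EXEC): [IRQ0] PC=3: IRET -> resume MAIN at PC=1 (depth now 0) [depth=0]
Event 12 (EXEC): [MAIN] PC=1: INC 1 -> ACC=8 [depth=0]
Event 13 (EXEC): [MAIN] PC=2: DEC 4 -> ACC=4 [depth=0]
Event 14 (INT 1): INT 1 arrives: push (MAIN, PC=3), enter IRQ1 at PC=0 (depth now 1) [depth=1]
Event 15 (EXEC): [IRQ1] PC=0: INC 1 -> ACC=5 [depth=1]
Event 16 (EXEC): [IRQ1] PC=1: IRET -> resume MAIN at PC=3 (depth now 0) [depth=0]
Event 17 (EXEC): [MAIN] PC=3: INC 2 -> ACC=7 [depth=0]
Event 18 (EXEC): [MAIN] PC=4: INC 2 -> ACC=9 [depth=0]
Event 19 (EXEC): [MAIN] PC=5: INC 4 -> ACC=13 [depth=0]
Event 20 (EXEC): [MAIN] PC=6: HALT [depth=0]
Max depth observed: 2

Answer: 2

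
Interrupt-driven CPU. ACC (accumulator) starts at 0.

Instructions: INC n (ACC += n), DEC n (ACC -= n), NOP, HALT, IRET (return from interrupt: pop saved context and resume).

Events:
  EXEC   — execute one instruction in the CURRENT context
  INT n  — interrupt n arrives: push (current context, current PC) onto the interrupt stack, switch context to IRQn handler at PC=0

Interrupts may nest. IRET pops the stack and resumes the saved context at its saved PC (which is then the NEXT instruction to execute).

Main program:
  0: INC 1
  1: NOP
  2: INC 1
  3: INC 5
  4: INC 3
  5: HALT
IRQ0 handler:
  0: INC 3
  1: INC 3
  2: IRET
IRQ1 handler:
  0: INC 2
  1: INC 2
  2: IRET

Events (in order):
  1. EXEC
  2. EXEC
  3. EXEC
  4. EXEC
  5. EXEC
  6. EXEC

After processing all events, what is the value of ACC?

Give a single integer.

Event 1 (EXEC): [MAIN] PC=0: INC 1 -> ACC=1
Event 2 (EXEC): [MAIN] PC=1: NOP
Event 3 (EXEC): [MAIN] PC=2: INC 1 -> ACC=2
Event 4 (EXEC): [MAIN] PC=3: INC 5 -> ACC=7
Event 5 (EXEC): [MAIN] PC=4: INC 3 -> ACC=10
Event 6 (EXEC): [MAIN] PC=5: HALT

Answer: 10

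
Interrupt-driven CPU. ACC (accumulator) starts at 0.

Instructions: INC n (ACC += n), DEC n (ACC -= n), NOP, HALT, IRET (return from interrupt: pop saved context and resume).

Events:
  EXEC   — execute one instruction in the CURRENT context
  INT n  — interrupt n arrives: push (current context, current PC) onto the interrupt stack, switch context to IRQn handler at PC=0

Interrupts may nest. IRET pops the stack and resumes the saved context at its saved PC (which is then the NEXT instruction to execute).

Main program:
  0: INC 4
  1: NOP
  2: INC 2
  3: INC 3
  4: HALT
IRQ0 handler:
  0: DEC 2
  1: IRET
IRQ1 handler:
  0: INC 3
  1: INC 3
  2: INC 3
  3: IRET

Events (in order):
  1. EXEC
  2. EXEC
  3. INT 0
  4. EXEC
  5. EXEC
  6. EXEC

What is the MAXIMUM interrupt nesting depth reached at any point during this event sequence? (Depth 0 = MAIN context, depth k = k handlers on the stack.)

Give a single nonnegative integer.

Event 1 (EXEC): [MAIN] PC=0: INC 4 -> ACC=4 [depth=0]
Event 2 (EXEC): [MAIN] PC=1: NOP [depth=0]
Event 3 (INT 0): INT 0 arrives: push (MAIN, PC=2), enter IRQ0 at PC=0 (depth now 1) [depth=1]
Event 4 (EXEC): [IRQ0] PC=0: DEC 2 -> ACC=2 [depth=1]
Event 5 (EXEC): [IRQ0] PC=1: IRET -> resume MAIN at PC=2 (depth now 0) [depth=0]
Event 6 (EXEC): [MAIN] PC=2: INC 2 -> ACC=4 [depth=0]
Max depth observed: 1

Answer: 1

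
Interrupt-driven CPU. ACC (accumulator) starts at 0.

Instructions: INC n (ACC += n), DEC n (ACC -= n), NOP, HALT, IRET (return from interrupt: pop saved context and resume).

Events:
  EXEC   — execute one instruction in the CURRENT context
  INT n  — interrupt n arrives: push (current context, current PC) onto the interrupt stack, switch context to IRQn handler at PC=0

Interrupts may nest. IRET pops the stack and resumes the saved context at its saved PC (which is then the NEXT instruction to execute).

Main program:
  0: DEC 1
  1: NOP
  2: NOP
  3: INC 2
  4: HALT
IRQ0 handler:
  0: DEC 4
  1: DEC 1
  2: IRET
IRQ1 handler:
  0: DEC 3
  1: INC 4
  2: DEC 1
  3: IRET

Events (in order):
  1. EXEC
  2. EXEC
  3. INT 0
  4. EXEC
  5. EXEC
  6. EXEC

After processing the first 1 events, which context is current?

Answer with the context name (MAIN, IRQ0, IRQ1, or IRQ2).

Event 1 (EXEC): [MAIN] PC=0: DEC 1 -> ACC=-1

Answer: MAIN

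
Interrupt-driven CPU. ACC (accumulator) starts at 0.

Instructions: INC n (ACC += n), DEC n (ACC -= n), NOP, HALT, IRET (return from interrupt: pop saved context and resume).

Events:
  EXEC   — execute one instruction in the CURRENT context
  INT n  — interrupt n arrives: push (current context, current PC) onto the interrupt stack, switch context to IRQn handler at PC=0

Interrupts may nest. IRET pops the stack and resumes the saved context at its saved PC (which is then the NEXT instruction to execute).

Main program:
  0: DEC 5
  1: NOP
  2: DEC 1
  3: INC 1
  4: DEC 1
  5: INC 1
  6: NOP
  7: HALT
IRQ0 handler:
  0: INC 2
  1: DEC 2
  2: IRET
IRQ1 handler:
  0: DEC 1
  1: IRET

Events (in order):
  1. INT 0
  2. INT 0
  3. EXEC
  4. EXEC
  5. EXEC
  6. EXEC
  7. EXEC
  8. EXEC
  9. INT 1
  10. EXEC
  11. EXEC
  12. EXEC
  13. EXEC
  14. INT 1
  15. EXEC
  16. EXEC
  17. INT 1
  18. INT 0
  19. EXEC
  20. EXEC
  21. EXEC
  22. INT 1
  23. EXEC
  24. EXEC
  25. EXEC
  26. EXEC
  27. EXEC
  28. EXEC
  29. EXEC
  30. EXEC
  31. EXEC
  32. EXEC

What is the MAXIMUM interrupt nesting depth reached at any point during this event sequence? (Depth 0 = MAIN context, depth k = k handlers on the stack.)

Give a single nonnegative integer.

Answer: 2

Derivation:
Event 1 (INT 0): INT 0 arrives: push (MAIN, PC=0), enter IRQ0 at PC=0 (depth now 1) [depth=1]
Event 2 (INT 0): INT 0 arrives: push (IRQ0, PC=0), enter IRQ0 at PC=0 (depth now 2) [depth=2]
Event 3 (EXEC): [IRQ0] PC=0: INC 2 -> ACC=2 [depth=2]
Event 4 (EXEC): [IRQ0] PC=1: DEC 2 -> ACC=0 [depth=2]
Event 5 (EXEC): [IRQ0] PC=2: IRET -> resume IRQ0 at PC=0 (depth now 1) [depth=1]
Event 6 (EXEC): [IRQ0] PC=0: INC 2 -> ACC=2 [depth=1]
Event 7 (EXEC): [IRQ0] PC=1: DEC 2 -> ACC=0 [depth=1]
Event 8 (EXEC): [IRQ0] PC=2: IRET -> resume MAIN at PC=0 (depth now 0) [depth=0]
Event 9 (INT 1): INT 1 arrives: push (MAIN, PC=0), enter IRQ1 at PC=0 (depth now 1) [depth=1]
Event 10 (EXEC): [IRQ1] PC=0: DEC 1 -> ACC=-1 [depth=1]
Event 11 (EXEC): [IRQ1] PC=1: IRET -> resume MAIN at PC=0 (depth now 0) [depth=0]
Event 12 (EXEC): [MAIN] PC=0: DEC 5 -> ACC=-6 [depth=0]
Event 13 (EXEC): [MAIN] PC=1: NOP [depth=0]
Event 14 (INT 1): INT 1 arrives: push (MAIN, PC=2), enter IRQ1 at PC=0 (depth now 1) [depth=1]
Event 15 (EXEC): [IRQ1] PC=0: DEC 1 -> ACC=-7 [depth=1]
Event 16 (EXEC): [IRQ1] PC=1: IRET -> resume MAIN at PC=2 (depth now 0) [depth=0]
Event 17 (INT 1): INT 1 arrives: push (MAIN, PC=2), enter IRQ1 at PC=0 (depth now 1) [depth=1]
Event 18 (INT 0): INT 0 arrives: push (IRQ1, PC=0), enter IRQ0 at PC=0 (depth now 2) [depth=2]
Event 19 (EXEC): [IRQ0] PC=0: INC 2 -> ACC=-5 [depth=2]
Event 20 (EXEC): [IRQ0] PC=1: DEC 2 -> ACC=-7 [depth=2]
Event 21 (EXEC): [IRQ0] PC=2: IRET -> resume IRQ1 at PC=0 (depth now 1) [depth=1]
Event 22 (INT 1): INT 1 arrives: push (IRQ1, PC=0), enter IRQ1 at PC=0 (depth now 2) [depth=2]
Event 23 (EXEC): [IRQ1] PC=0: DEC 1 -> ACC=-8 [depth=2]
Event 24 (EXEC): [IRQ1] PC=1: IRET -> resume IRQ1 at PC=0 (depth now 1) [depth=1]
Event 25 (EXEC): [IRQ1] PC=0: DEC 1 -> ACC=-9 [depth=1]
Event 26 (EXEC): [IRQ1] PC=1: IRET -> resume MAIN at PC=2 (depth now 0) [depth=0]
Event 27 (EXEC): [MAIN] PC=2: DEC 1 -> ACC=-10 [depth=0]
Event 28 (EXEC): [MAIN] PC=3: INC 1 -> ACC=-9 [depth=0]
Event 29 (EXEC): [MAIN] PC=4: DEC 1 -> ACC=-10 [depth=0]
Event 30 (EXEC): [MAIN] PC=5: INC 1 -> ACC=-9 [depth=0]
Event 31 (EXEC): [MAIN] PC=6: NOP [depth=0]
Event 32 (EXEC): [MAIN] PC=7: HALT [depth=0]
Max depth observed: 2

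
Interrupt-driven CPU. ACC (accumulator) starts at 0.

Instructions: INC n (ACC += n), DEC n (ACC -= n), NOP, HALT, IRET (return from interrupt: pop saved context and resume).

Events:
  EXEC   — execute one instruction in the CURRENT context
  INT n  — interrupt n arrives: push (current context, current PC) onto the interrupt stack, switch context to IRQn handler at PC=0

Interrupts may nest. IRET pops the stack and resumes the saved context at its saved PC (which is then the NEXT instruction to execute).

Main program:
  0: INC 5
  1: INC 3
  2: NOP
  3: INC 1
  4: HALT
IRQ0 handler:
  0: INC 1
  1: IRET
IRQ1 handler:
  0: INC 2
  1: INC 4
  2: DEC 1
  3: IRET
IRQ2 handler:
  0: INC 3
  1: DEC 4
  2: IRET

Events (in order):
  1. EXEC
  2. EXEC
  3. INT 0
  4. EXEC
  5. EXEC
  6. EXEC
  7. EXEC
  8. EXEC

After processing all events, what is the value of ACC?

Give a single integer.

Event 1 (EXEC): [MAIN] PC=0: INC 5 -> ACC=5
Event 2 (EXEC): [MAIN] PC=1: INC 3 -> ACC=8
Event 3 (INT 0): INT 0 arrives: push (MAIN, PC=2), enter IRQ0 at PC=0 (depth now 1)
Event 4 (EXEC): [IRQ0] PC=0: INC 1 -> ACC=9
Event 5 (EXEC): [IRQ0] PC=1: IRET -> resume MAIN at PC=2 (depth now 0)
Event 6 (EXEC): [MAIN] PC=2: NOP
Event 7 (EXEC): [MAIN] PC=3: INC 1 -> ACC=10
Event 8 (EXEC): [MAIN] PC=4: HALT

Answer: 10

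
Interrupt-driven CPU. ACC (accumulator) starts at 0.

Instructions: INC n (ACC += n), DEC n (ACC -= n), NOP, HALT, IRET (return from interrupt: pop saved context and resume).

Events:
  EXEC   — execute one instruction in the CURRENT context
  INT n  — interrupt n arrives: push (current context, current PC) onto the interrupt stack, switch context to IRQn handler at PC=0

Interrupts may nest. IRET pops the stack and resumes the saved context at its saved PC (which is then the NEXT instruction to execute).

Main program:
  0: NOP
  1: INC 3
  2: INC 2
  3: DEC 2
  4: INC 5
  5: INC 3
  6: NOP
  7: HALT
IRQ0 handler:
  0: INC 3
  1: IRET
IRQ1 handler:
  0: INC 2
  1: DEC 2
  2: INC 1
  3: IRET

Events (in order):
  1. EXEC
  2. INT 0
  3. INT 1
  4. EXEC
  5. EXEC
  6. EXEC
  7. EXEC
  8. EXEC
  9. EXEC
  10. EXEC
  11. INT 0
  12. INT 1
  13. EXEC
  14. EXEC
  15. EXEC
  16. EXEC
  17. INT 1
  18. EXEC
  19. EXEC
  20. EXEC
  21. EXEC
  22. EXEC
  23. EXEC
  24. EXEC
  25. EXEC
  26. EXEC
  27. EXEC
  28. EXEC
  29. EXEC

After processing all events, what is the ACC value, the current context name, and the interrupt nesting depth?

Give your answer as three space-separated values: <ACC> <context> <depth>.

Answer: 20 MAIN 0

Derivation:
Event 1 (EXEC): [MAIN] PC=0: NOP
Event 2 (INT 0): INT 0 arrives: push (MAIN, PC=1), enter IRQ0 at PC=0 (depth now 1)
Event 3 (INT 1): INT 1 arrives: push (IRQ0, PC=0), enter IRQ1 at PC=0 (depth now 2)
Event 4 (EXEC): [IRQ1] PC=0: INC 2 -> ACC=2
Event 5 (EXEC): [IRQ1] PC=1: DEC 2 -> ACC=0
Event 6 (EXEC): [IRQ1] PC=2: INC 1 -> ACC=1
Event 7 (EXEC): [IRQ1] PC=3: IRET -> resume IRQ0 at PC=0 (depth now 1)
Event 8 (EXEC): [IRQ0] PC=0: INC 3 -> ACC=4
Event 9 (EXEC): [IRQ0] PC=1: IRET -> resume MAIN at PC=1 (depth now 0)
Event 10 (EXEC): [MAIN] PC=1: INC 3 -> ACC=7
Event 11 (INT 0): INT 0 arrives: push (MAIN, PC=2), enter IRQ0 at PC=0 (depth now 1)
Event 12 (INT 1): INT 1 arrives: push (IRQ0, PC=0), enter IRQ1 at PC=0 (depth now 2)
Event 13 (EXEC): [IRQ1] PC=0: INC 2 -> ACC=9
Event 14 (EXEC): [IRQ1] PC=1: DEC 2 -> ACC=7
Event 15 (EXEC): [IRQ1] PC=2: INC 1 -> ACC=8
Event 16 (EXEC): [IRQ1] PC=3: IRET -> resume IRQ0 at PC=0 (depth now 1)
Event 17 (INT 1): INT 1 arrives: push (IRQ0, PC=0), enter IRQ1 at PC=0 (depth now 2)
Event 18 (EXEC): [IRQ1] PC=0: INC 2 -> ACC=10
Event 19 (EXEC): [IRQ1] PC=1: DEC 2 -> ACC=8
Event 20 (EXEC): [IRQ1] PC=2: INC 1 -> ACC=9
Event 21 (EXEC): [IRQ1] PC=3: IRET -> resume IRQ0 at PC=0 (depth now 1)
Event 22 (EXEC): [IRQ0] PC=0: INC 3 -> ACC=12
Event 23 (EXEC): [IRQ0] PC=1: IRET -> resume MAIN at PC=2 (depth now 0)
Event 24 (EXEC): [MAIN] PC=2: INC 2 -> ACC=14
Event 25 (EXEC): [MAIN] PC=3: DEC 2 -> ACC=12
Event 26 (EXEC): [MAIN] PC=4: INC 5 -> ACC=17
Event 27 (EXEC): [MAIN] PC=5: INC 3 -> ACC=20
Event 28 (EXEC): [MAIN] PC=6: NOP
Event 29 (EXEC): [MAIN] PC=7: HALT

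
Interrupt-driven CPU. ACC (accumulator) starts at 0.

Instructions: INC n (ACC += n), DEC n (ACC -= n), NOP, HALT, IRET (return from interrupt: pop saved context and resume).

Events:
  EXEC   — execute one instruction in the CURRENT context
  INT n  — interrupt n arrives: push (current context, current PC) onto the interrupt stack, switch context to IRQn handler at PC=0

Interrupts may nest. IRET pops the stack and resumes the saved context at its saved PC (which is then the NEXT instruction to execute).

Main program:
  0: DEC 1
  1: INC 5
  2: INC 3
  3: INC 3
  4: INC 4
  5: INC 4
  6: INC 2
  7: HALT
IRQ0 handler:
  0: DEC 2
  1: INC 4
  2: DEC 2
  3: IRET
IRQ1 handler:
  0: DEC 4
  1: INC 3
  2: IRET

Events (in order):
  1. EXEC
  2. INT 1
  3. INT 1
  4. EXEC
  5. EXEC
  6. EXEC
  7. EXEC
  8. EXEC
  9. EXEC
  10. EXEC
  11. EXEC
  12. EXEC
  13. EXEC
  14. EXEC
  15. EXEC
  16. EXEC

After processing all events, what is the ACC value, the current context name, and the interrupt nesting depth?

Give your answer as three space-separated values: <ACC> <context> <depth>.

Event 1 (EXEC): [MAIN] PC=0: DEC 1 -> ACC=-1
Event 2 (INT 1): INT 1 arrives: push (MAIN, PC=1), enter IRQ1 at PC=0 (depth now 1)
Event 3 (INT 1): INT 1 arrives: push (IRQ1, PC=0), enter IRQ1 at PC=0 (depth now 2)
Event 4 (EXEC): [IRQ1] PC=0: DEC 4 -> ACC=-5
Event 5 (EXEC): [IRQ1] PC=1: INC 3 -> ACC=-2
Event 6 (EXEC): [IRQ1] PC=2: IRET -> resume IRQ1 at PC=0 (depth now 1)
Event 7 (EXEC): [IRQ1] PC=0: DEC 4 -> ACC=-6
Event 8 (EXEC): [IRQ1] PC=1: INC 3 -> ACC=-3
Event 9 (EXEC): [IRQ1] PC=2: IRET -> resume MAIN at PC=1 (depth now 0)
Event 10 (EXEC): [MAIN] PC=1: INC 5 -> ACC=2
Event 11 (EXEC): [MAIN] PC=2: INC 3 -> ACC=5
Event 12 (EXEC): [MAIN] PC=3: INC 3 -> ACC=8
Event 13 (EXEC): [MAIN] PC=4: INC 4 -> ACC=12
Event 14 (EXEC): [MAIN] PC=5: INC 4 -> ACC=16
Event 15 (EXEC): [MAIN] PC=6: INC 2 -> ACC=18
Event 16 (EXEC): [MAIN] PC=7: HALT

Answer: 18 MAIN 0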